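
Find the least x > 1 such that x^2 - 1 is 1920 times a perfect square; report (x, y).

First expand sqrt(1920) as a continued fraction. With x_i = (sqrt(1920) + m_i)/d_i and (m_0, d_0) = (0, 1): a_0 = floor(sqrt(1920)) = 43, since 43^2 = 1849 <= 1920 < 1936 = 44^2.
Iterate m_{i+1} = d_i*a_i - m_i, d_{i+1} = (1920 - m_{i+1}^2)/d_i, a_{i+1} = floor((a_0 + m_{i+1})/d_{i+1}):
  m_1 = 1*43 - 0 = 43, d_1 = (1920 - 43^2)/1 = 71/1 = 71, a_1 = floor((43 + 43)/71) = 1.
  m_2 = 71*1 - 43 = 28, d_2 = (1920 - 28^2)/71 = 1136/71 = 16, a_2 = floor((43 + 28)/16) = 4.
  m_3 = 16*4 - 28 = 36, d_3 = (1920 - 36^2)/16 = 624/16 = 39, a_3 = floor((43 + 36)/39) = 2.
  m_4 = 39*2 - 36 = 42, d_4 = (1920 - 42^2)/39 = 156/39 = 4, a_4 = floor((43 + 42)/4) = 21.
  m_5 = 4*21 - 42 = 42, d_5 = (1920 - 42^2)/4 = 156/4 = 39, a_5 = floor((43 + 42)/39) = 2.
  m_6 = 39*2 - 42 = 36, d_6 = (1920 - 36^2)/39 = 624/39 = 16, a_6 = floor((43 + 36)/16) = 4.
  m_7 = 16*4 - 36 = 28, d_7 = (1920 - 28^2)/16 = 1136/16 = 71, a_7 = floor((43 + 28)/71) = 1.
  m_8 = 71*1 - 28 = 43, d_8 = (1920 - 43^2)/71 = 71/71 = 1, a_8 = floor((43 + 43)/1) = 86.
  m_9 = 1*86 - 43 = 43, d_9 = (1920 - 43^2)/1 = 71/1 = 71: (m_9, d_9) = (m_1, d_1) = (43, 71), so from here the quotients repeat a_1, ..., a_8; the period length is 8.
So sqrt(1920) = [43; (1, 4, 2, 21, 2, 4, 1, 86)] with period length k = 8.
k is even, so the fundamental solution of x^2 - 1920y^2 = 1 is (p_{k-1}, q_{k-1}) = (p_7, q_7); compute convergents through index 7.
Convergents (p_i = a_i*p_{i-1} + p_{i-2}, q_i = a_i*q_{i-1} + q_{i-2} with p_{-2}=0, p_{-1}=1, q_{-2}=1, q_{-1}=0):
  i=0: a_0=43, p_0 = 43*1 + 0 = 43, q_0 = 43*0 + 1 = 1.
  i=1: a_1=1, p_1 = 1*43 + 1 = 44, q_1 = 1*1 + 0 = 1.
  i=2: a_2=4, p_2 = 4*44 + 43 = 219, q_2 = 4*1 + 1 = 5.
  i=3: a_3=2, p_3 = 2*219 + 44 = 482, q_3 = 2*5 + 1 = 11.
  i=4: a_4=21, p_4 = 21*482 + 219 = 10341, q_4 = 21*11 + 5 = 236.
  i=5: a_5=2, p_5 = 2*10341 + 482 = 21164, q_5 = 2*236 + 11 = 483.
  i=6: a_6=4, p_6 = 4*21164 + 10341 = 94997, q_6 = 4*483 + 236 = 2168.
  i=7: a_7=1, p_7 = 1*94997 + 21164 = 116161, q_7 = 1*2168 + 483 = 2651.
Check: 116161^2 - 1920*2651^2 = 13493377921 - 13493377920 = 1, so (x, y) = (116161, 2651) solves the equation, and by the theorem it is the least positive solution.

(x, y) = (116161, 2651)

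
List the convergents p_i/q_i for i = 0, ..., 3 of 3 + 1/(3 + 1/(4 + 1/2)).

Using the convergent recurrence p_i = a_i*p_{i-1} + p_{i-2}, q_i = a_i*q_{i-1} + q_{i-2} with p_{-2}=0, p_{-1}=1, q_{-2}=1, q_{-1}=0:
  i=0: a_0=3, p_0 = 3*1 + 0 = 3, q_0 = 3*0 + 1 = 1.
  i=1: a_1=3, p_1 = 3*3 + 1 = 10, q_1 = 3*1 + 0 = 3.
  i=2: a_2=4, p_2 = 4*10 + 3 = 43, q_2 = 4*3 + 1 = 13.
  i=3: a_3=2, p_3 = 2*43 + 10 = 96, q_3 = 2*13 + 3 = 29.

3/1, 10/3, 43/13, 96/29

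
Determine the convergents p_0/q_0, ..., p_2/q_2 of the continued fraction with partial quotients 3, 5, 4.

Using the convergent recurrence p_i = a_i*p_{i-1} + p_{i-2}, q_i = a_i*q_{i-1} + q_{i-2} with p_{-2}=0, p_{-1}=1, q_{-2}=1, q_{-1}=0:
  i=0: a_0=3, p_0 = 3*1 + 0 = 3, q_0 = 3*0 + 1 = 1.
  i=1: a_1=5, p_1 = 5*3 + 1 = 16, q_1 = 5*1 + 0 = 5.
  i=2: a_2=4, p_2 = 4*16 + 3 = 67, q_2 = 4*5 + 1 = 21.

3/1, 16/5, 67/21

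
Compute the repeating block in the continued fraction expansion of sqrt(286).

[16; (1, 10, 3, 3, 2, 3, 3, 10, 1, 32)]

Write x_i = (sqrt(286) + m_i)/d_i with (m_0, d_0) = (0, 1). a_0 = floor(sqrt(286)) = 16, since 16^2 = 256 <= 286 < 289 = 17^2.
Iterate m_{i+1} = d_i*a_i - m_i, d_{i+1} = (286 - m_{i+1}^2)/d_i, a_{i+1} = floor((a_0 + m_{i+1})/d_{i+1}):
  m_1 = 1*16 - 0 = 16, d_1 = (286 - 16^2)/1 = 30/1 = 30, a_1 = floor((16 + 16)/30) = 1.
  m_2 = 30*1 - 16 = 14, d_2 = (286 - 14^2)/30 = 90/30 = 3, a_2 = floor((16 + 14)/3) = 10.
  m_3 = 3*10 - 14 = 16, d_3 = (286 - 16^2)/3 = 30/3 = 10, a_3 = floor((16 + 16)/10) = 3.
  m_4 = 10*3 - 16 = 14, d_4 = (286 - 14^2)/10 = 90/10 = 9, a_4 = floor((16 + 14)/9) = 3.
  m_5 = 9*3 - 14 = 13, d_5 = (286 - 13^2)/9 = 117/9 = 13, a_5 = floor((16 + 13)/13) = 2.
  m_6 = 13*2 - 13 = 13, d_6 = (286 - 13^2)/13 = 117/13 = 9, a_6 = floor((16 + 13)/9) = 3.
  m_7 = 9*3 - 13 = 14, d_7 = (286 - 14^2)/9 = 90/9 = 10, a_7 = floor((16 + 14)/10) = 3.
  m_8 = 10*3 - 14 = 16, d_8 = (286 - 16^2)/10 = 30/10 = 3, a_8 = floor((16 + 16)/3) = 10.
  m_9 = 3*10 - 16 = 14, d_9 = (286 - 14^2)/3 = 90/3 = 30, a_9 = floor((16 + 14)/30) = 1.
  m_10 = 30*1 - 14 = 16, d_10 = (286 - 16^2)/30 = 30/30 = 1, a_10 = floor((16 + 16)/1) = 32.
  m_11 = 1*32 - 16 = 16, d_11 = (286 - 16^2)/1 = 30/1 = 30: (m_11, d_11) = (m_1, d_1) = (16, 30), so from here the quotients repeat a_1, ..., a_10; the period length is 10.
Hence the expansion of sqrt(286) is a_0 = 16 followed by the repeating block 1, 10, 3, 3, 2, 3, 3, 10, 1, 32 (period 10).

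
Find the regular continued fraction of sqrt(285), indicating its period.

Write x_i = (sqrt(285) + m_i)/d_i with (m_0, d_0) = (0, 1). a_0 = floor(sqrt(285)) = 16, since 16^2 = 256 <= 285 < 289 = 17^2.
Iterate m_{i+1} = d_i*a_i - m_i, d_{i+1} = (285 - m_{i+1}^2)/d_i, a_{i+1} = floor((a_0 + m_{i+1})/d_{i+1}):
  m_1 = 1*16 - 0 = 16, d_1 = (285 - 16^2)/1 = 29/1 = 29, a_1 = floor((16 + 16)/29) = 1.
  m_2 = 29*1 - 16 = 13, d_2 = (285 - 13^2)/29 = 116/29 = 4, a_2 = floor((16 + 13)/4) = 7.
  m_3 = 4*7 - 13 = 15, d_3 = (285 - 15^2)/4 = 60/4 = 15, a_3 = floor((16 + 15)/15) = 2.
  m_4 = 15*2 - 15 = 15, d_4 = (285 - 15^2)/15 = 60/15 = 4, a_4 = floor((16 + 15)/4) = 7.
  m_5 = 4*7 - 15 = 13, d_5 = (285 - 13^2)/4 = 116/4 = 29, a_5 = floor((16 + 13)/29) = 1.
  m_6 = 29*1 - 13 = 16, d_6 = (285 - 16^2)/29 = 29/29 = 1, a_6 = floor((16 + 16)/1) = 32.
  m_7 = 1*32 - 16 = 16, d_7 = (285 - 16^2)/1 = 29/1 = 29: (m_7, d_7) = (m_1, d_1) = (16, 29), so from here the quotients repeat a_1, ..., a_6; the period length is 6.
Hence the expansion of sqrt(285) is a_0 = 16 followed by the repeating block 1, 7, 2, 7, 1, 32 (period 6).

[16; (1, 7, 2, 7, 1, 32)]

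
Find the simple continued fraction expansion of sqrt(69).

[8; (3, 3, 1, 4, 1, 3, 3, 16)]

Write x_i = (sqrt(69) + m_i)/d_i with (m_0, d_0) = (0, 1). a_0 = floor(sqrt(69)) = 8, since 8^2 = 64 <= 69 < 81 = 9^2.
Iterate m_{i+1} = d_i*a_i - m_i, d_{i+1} = (69 - m_{i+1}^2)/d_i, a_{i+1} = floor((a_0 + m_{i+1})/d_{i+1}):
  m_1 = 1*8 - 0 = 8, d_1 = (69 - 8^2)/1 = 5/1 = 5, a_1 = floor((8 + 8)/5) = 3.
  m_2 = 5*3 - 8 = 7, d_2 = (69 - 7^2)/5 = 20/5 = 4, a_2 = floor((8 + 7)/4) = 3.
  m_3 = 4*3 - 7 = 5, d_3 = (69 - 5^2)/4 = 44/4 = 11, a_3 = floor((8 + 5)/11) = 1.
  m_4 = 11*1 - 5 = 6, d_4 = (69 - 6^2)/11 = 33/11 = 3, a_4 = floor((8 + 6)/3) = 4.
  m_5 = 3*4 - 6 = 6, d_5 = (69 - 6^2)/3 = 33/3 = 11, a_5 = floor((8 + 6)/11) = 1.
  m_6 = 11*1 - 6 = 5, d_6 = (69 - 5^2)/11 = 44/11 = 4, a_6 = floor((8 + 5)/4) = 3.
  m_7 = 4*3 - 5 = 7, d_7 = (69 - 7^2)/4 = 20/4 = 5, a_7 = floor((8 + 7)/5) = 3.
  m_8 = 5*3 - 7 = 8, d_8 = (69 - 8^2)/5 = 5/5 = 1, a_8 = floor((8 + 8)/1) = 16.
  m_9 = 1*16 - 8 = 8, d_9 = (69 - 8^2)/1 = 5/1 = 5: (m_9, d_9) = (m_1, d_1) = (8, 5), so from here the quotients repeat a_1, ..., a_8; the period length is 8.
Hence the expansion of sqrt(69) is a_0 = 8 followed by the repeating block 3, 3, 1, 4, 1, 3, 3, 16 (period 8).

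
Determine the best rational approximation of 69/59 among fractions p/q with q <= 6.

Expand x = 69/59 as a continued fraction with the Euclidean algorithm:
  69 = 1*59 + 10, so a_0 = 1.
  59 = 5*10 + 9, so a_1 = 5.
  10 = 1*9 + 1, so a_2 = 1.
  9 = 9*1 + 0, so a_3 = 9.
so x = [1; 5, 1, 9].
Convergents (p_i = a_i*p_{i-1} + p_{i-2}, q_i = a_i*q_{i-1} + q_{i-2} with p_{-2}=0, p_{-1}=1, q_{-2}=1, q_{-1}=0), until the denominator exceeds 6:
  i=0: a_0=1, p_0 = 1*1 + 0 = 1, q_0 = 1*0 + 1 = 1.
  i=1: a_1=5, p_1 = 5*1 + 1 = 6, q_1 = 5*1 + 0 = 5.
  i=2: a_2=1, p_2 = 1*6 + 1 = 7, q_2 = 1*5 + 1 = 6.
  i=3: a_3=9, p_3 = 9*7 + 6 = 69, q_3 = 9*6 + 5 = 59.
q_3 = 59 > 6, so the last convergent with denominator <= 6 is p_2/q_2 = 7/6.
The closest fraction with denominator <= 6 is either p_2/q_2 or the intermediate fraction (k*p_2 + p_1)/(k*q_2 + q_1) with the largest k >= 1 whose denominator stays <= 6; these approach x as k grows, and every other convergent or intermediate fraction in range is farther away.
Largest k: floor((6 - q_1)/q_2) = floor((6 - 5)/6) = 0.
Since k = 0, no intermediate fraction beyond p_2/q_2 has denominator <= 6, so the convergent 7/6 is the closest (its error is |69*6 - 7*59|/(59*6) = 1/354).

7/6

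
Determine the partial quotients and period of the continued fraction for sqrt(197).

Write x_i = (sqrt(197) + m_i)/d_i with (m_0, d_0) = (0, 1). a_0 = floor(sqrt(197)) = 14, since 14^2 = 196 <= 197 < 225 = 15^2.
Iterate m_{i+1} = d_i*a_i - m_i, d_{i+1} = (197 - m_{i+1}^2)/d_i, a_{i+1} = floor((a_0 + m_{i+1})/d_{i+1}):
  m_1 = 1*14 - 0 = 14, d_1 = (197 - 14^2)/1 = 1/1 = 1, a_1 = floor((14 + 14)/1) = 28.
  m_2 = 1*28 - 14 = 14, d_2 = (197 - 14^2)/1 = 1/1 = 1: (m_2, d_2) = (m_1, d_1) = (14, 1), so from here the quotient a_1 repeats; the period length is 1.
Hence the expansion of sqrt(197) is a_0 = 14 followed by the repeating block 28 (period 1).

[14; (28)]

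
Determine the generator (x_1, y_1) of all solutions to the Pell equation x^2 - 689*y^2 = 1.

First expand sqrt(689) as a continued fraction. With x_i = (sqrt(689) + m_i)/d_i and (m_0, d_0) = (0, 1): a_0 = floor(sqrt(689)) = 26, since 26^2 = 676 <= 689 < 729 = 27^2.
Iterate m_{i+1} = d_i*a_i - m_i, d_{i+1} = (689 - m_{i+1}^2)/d_i, a_{i+1} = floor((a_0 + m_{i+1})/d_{i+1}):
  m_1 = 1*26 - 0 = 26, d_1 = (689 - 26^2)/1 = 13/1 = 13, a_1 = floor((26 + 26)/13) = 4.
  m_2 = 13*4 - 26 = 26, d_2 = (689 - 26^2)/13 = 13/13 = 1, a_2 = floor((26 + 26)/1) = 52.
  m_3 = 1*52 - 26 = 26, d_3 = (689 - 26^2)/1 = 13/1 = 13: (m_3, d_3) = (m_1, d_1) = (26, 13), so from here the quotients repeat a_1, a_2; the period length is 2.
So sqrt(689) = [26; (4, 52)] with period length k = 2.
k is even, so the fundamental solution of x^2 - 689y^2 = 1 is (p_{k-1}, q_{k-1}) = (p_1, q_1); compute convergents through index 1.
Convergents (p_i = a_i*p_{i-1} + p_{i-2}, q_i = a_i*q_{i-1} + q_{i-2} with p_{-2}=0, p_{-1}=1, q_{-2}=1, q_{-1}=0):
  i=0: a_0=26, p_0 = 26*1 + 0 = 26, q_0 = 26*0 + 1 = 1.
  i=1: a_1=4, p_1 = 4*26 + 1 = 105, q_1 = 4*1 + 0 = 4.
Check: 105^2 - 689*4^2 = 11025 - 11024 = 1, so (x, y) = (105, 4) solves the equation, and by the theorem it is the least positive solution.

(x, y) = (105, 4)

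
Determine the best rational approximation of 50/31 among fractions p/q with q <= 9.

Expand x = 50/31 as a continued fraction with the Euclidean algorithm:
  50 = 1*31 + 19, so a_0 = 1.
  31 = 1*19 + 12, so a_1 = 1.
  19 = 1*12 + 7, so a_2 = 1.
  12 = 1*7 + 5, so a_3 = 1.
  7 = 1*5 + 2, so a_4 = 1.
  5 = 2*2 + 1, so a_5 = 2.
  2 = 2*1 + 0, so a_6 = 2.
so x = [1; 1, 1, 1, 1, 2, 2].
Convergents (p_i = a_i*p_{i-1} + p_{i-2}, q_i = a_i*q_{i-1} + q_{i-2} with p_{-2}=0, p_{-1}=1, q_{-2}=1, q_{-1}=0), until the denominator exceeds 9:
  i=0: a_0=1, p_0 = 1*1 + 0 = 1, q_0 = 1*0 + 1 = 1.
  i=1: a_1=1, p_1 = 1*1 + 1 = 2, q_1 = 1*1 + 0 = 1.
  i=2: a_2=1, p_2 = 1*2 + 1 = 3, q_2 = 1*1 + 1 = 2.
  i=3: a_3=1, p_3 = 1*3 + 2 = 5, q_3 = 1*2 + 1 = 3.
  i=4: a_4=1, p_4 = 1*5 + 3 = 8, q_4 = 1*3 + 2 = 5.
  i=5: a_5=2, p_5 = 2*8 + 5 = 21, q_5 = 2*5 + 3 = 13.
q_5 = 13 > 9, so the last convergent with denominator <= 9 is p_4/q_4 = 8/5.
The closest fraction with denominator <= 9 is either p_4/q_4 or the intermediate fraction (k*p_4 + p_3)/(k*q_4 + q_3) with the largest k >= 1 whose denominator stays <= 9; these approach x as k grows, and every other convergent or intermediate fraction in range is farther away.
Largest k: floor((9 - q_3)/q_4) = floor((9 - 3)/5) = 1.
That gives (1*8 + 5)/(1*5 + 3) = 13/8.
Compare the errors: |x - 8/5| = |50*5 - 8*31|/(31*5) = 2/155, and |x - 13/8| = |50*8 - 13*31|/(31*8) = 3/248.
Cross-multiplying, 3*155 = 465 < 496 = 2*248, so 3/248 is smaller: the intermediate fraction 13/8 is closer to x than 8/5.

13/8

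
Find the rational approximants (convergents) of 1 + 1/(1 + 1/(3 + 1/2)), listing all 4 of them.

1/1, 2/1, 7/4, 16/9

Using the convergent recurrence p_i = a_i*p_{i-1} + p_{i-2}, q_i = a_i*q_{i-1} + q_{i-2} with p_{-2}=0, p_{-1}=1, q_{-2}=1, q_{-1}=0:
  i=0: a_0=1, p_0 = 1*1 + 0 = 1, q_0 = 1*0 + 1 = 1.
  i=1: a_1=1, p_1 = 1*1 + 1 = 2, q_1 = 1*1 + 0 = 1.
  i=2: a_2=3, p_2 = 3*2 + 1 = 7, q_2 = 3*1 + 1 = 4.
  i=3: a_3=2, p_3 = 2*7 + 2 = 16, q_3 = 2*4 + 1 = 9.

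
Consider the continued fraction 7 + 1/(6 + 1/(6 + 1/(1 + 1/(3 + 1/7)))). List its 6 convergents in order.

Using the convergent recurrence p_i = a_i*p_{i-1} + p_{i-2}, q_i = a_i*q_{i-1} + q_{i-2} with p_{-2}=0, p_{-1}=1, q_{-2}=1, q_{-1}=0:
  i=0: a_0=7, p_0 = 7*1 + 0 = 7, q_0 = 7*0 + 1 = 1.
  i=1: a_1=6, p_1 = 6*7 + 1 = 43, q_1 = 6*1 + 0 = 6.
  i=2: a_2=6, p_2 = 6*43 + 7 = 265, q_2 = 6*6 + 1 = 37.
  i=3: a_3=1, p_3 = 1*265 + 43 = 308, q_3 = 1*37 + 6 = 43.
  i=4: a_4=3, p_4 = 3*308 + 265 = 1189, q_4 = 3*43 + 37 = 166.
  i=5: a_5=7, p_5 = 7*1189 + 308 = 8631, q_5 = 7*166 + 43 = 1205.

7/1, 43/6, 265/37, 308/43, 1189/166, 8631/1205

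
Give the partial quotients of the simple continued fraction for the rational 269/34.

[7; 1, 10, 3]

Run the Euclidean algorithm on 269 and 34; the successive quotients are the partial quotients a_0, a_1, ... (each step inverts the fractional part left over by the previous one):
  269 = 7*34 + 31, so a_0 = 7.
  34 = 1*31 + 3, so a_1 = 1.
  31 = 10*3 + 1, so a_2 = 10.
  3 = 3*1 + 0, so a_3 = 3.
The remainder reaches 0 after 4 divisions, so the expansion has 4 partial quotients, read off in order.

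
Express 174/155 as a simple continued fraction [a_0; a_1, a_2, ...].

Run the Euclidean algorithm on 174 and 155; the successive quotients are the partial quotients a_0, a_1, ... (each step inverts the fractional part left over by the previous one):
  174 = 1*155 + 19, so a_0 = 1.
  155 = 8*19 + 3, so a_1 = 8.
  19 = 6*3 + 1, so a_2 = 6.
  3 = 3*1 + 0, so a_3 = 3.
The remainder reaches 0 after 4 divisions, so the expansion has 4 partial quotients, read off in order.

[1; 8, 6, 3]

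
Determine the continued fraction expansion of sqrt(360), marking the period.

Write x_i = (sqrt(360) + m_i)/d_i with (m_0, d_0) = (0, 1). a_0 = floor(sqrt(360)) = 18, since 18^2 = 324 <= 360 < 361 = 19^2.
Iterate m_{i+1} = d_i*a_i - m_i, d_{i+1} = (360 - m_{i+1}^2)/d_i, a_{i+1} = floor((a_0 + m_{i+1})/d_{i+1}):
  m_1 = 1*18 - 0 = 18, d_1 = (360 - 18^2)/1 = 36/1 = 36, a_1 = floor((18 + 18)/36) = 1.
  m_2 = 36*1 - 18 = 18, d_2 = (360 - 18^2)/36 = 36/36 = 1, a_2 = floor((18 + 18)/1) = 36.
  m_3 = 1*36 - 18 = 18, d_3 = (360 - 18^2)/1 = 36/1 = 36: (m_3, d_3) = (m_1, d_1) = (18, 36), so from here the quotients repeat a_1, a_2; the period length is 2.
Hence the expansion of sqrt(360) is a_0 = 18 followed by the repeating block 1, 36 (period 2).

[18; (1, 36)]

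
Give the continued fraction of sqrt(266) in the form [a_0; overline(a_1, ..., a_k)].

Write x_i = (sqrt(266) + m_i)/d_i with (m_0, d_0) = (0, 1). a_0 = floor(sqrt(266)) = 16, since 16^2 = 256 <= 266 < 289 = 17^2.
Iterate m_{i+1} = d_i*a_i - m_i, d_{i+1} = (266 - m_{i+1}^2)/d_i, a_{i+1} = floor((a_0 + m_{i+1})/d_{i+1}):
  m_1 = 1*16 - 0 = 16, d_1 = (266 - 16^2)/1 = 10/1 = 10, a_1 = floor((16 + 16)/10) = 3.
  m_2 = 10*3 - 16 = 14, d_2 = (266 - 14^2)/10 = 70/10 = 7, a_2 = floor((16 + 14)/7) = 4.
  m_3 = 7*4 - 14 = 14, d_3 = (266 - 14^2)/7 = 70/7 = 10, a_3 = floor((16 + 14)/10) = 3.
  m_4 = 10*3 - 14 = 16, d_4 = (266 - 16^2)/10 = 10/10 = 1, a_4 = floor((16 + 16)/1) = 32.
  m_5 = 1*32 - 16 = 16, d_5 = (266 - 16^2)/1 = 10/1 = 10: (m_5, d_5) = (m_1, d_1) = (16, 10), so from here the quotients repeat a_1, ..., a_4; the period length is 4.
Hence the expansion of sqrt(266) is a_0 = 16 followed by the repeating block 3, 4, 3, 32 (period 4).

[16; overline(3, 4, 3, 32)]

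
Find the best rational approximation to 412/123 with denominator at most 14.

Expand x = 412/123 as a continued fraction with the Euclidean algorithm:
  412 = 3*123 + 43, so a_0 = 3.
  123 = 2*43 + 37, so a_1 = 2.
  43 = 1*37 + 6, so a_2 = 1.
  37 = 6*6 + 1, so a_3 = 6.
  6 = 6*1 + 0, so a_4 = 6.
so x = [3; 2, 1, 6, 6].
Convergents (p_i = a_i*p_{i-1} + p_{i-2}, q_i = a_i*q_{i-1} + q_{i-2} with p_{-2}=0, p_{-1}=1, q_{-2}=1, q_{-1}=0), until the denominator exceeds 14:
  i=0: a_0=3, p_0 = 3*1 + 0 = 3, q_0 = 3*0 + 1 = 1.
  i=1: a_1=2, p_1 = 2*3 + 1 = 7, q_1 = 2*1 + 0 = 2.
  i=2: a_2=1, p_2 = 1*7 + 3 = 10, q_2 = 1*2 + 1 = 3.
  i=3: a_3=6, p_3 = 6*10 + 7 = 67, q_3 = 6*3 + 2 = 20.
q_3 = 20 > 14, so the last convergent with denominator <= 14 is p_2/q_2 = 10/3.
The closest fraction with denominator <= 14 is either p_2/q_2 or the intermediate fraction (k*p_2 + p_1)/(k*q_2 + q_1) with the largest k >= 1 whose denominator stays <= 14; these approach x as k grows, and every other convergent or intermediate fraction in range is farther away.
Largest k: floor((14 - q_1)/q_2) = floor((14 - 2)/3) = 4.
That gives (4*10 + 7)/(4*3 + 2) = 47/14.
Compare the errors: |x - 10/3| = |412*3 - 10*123|/(123*3) = 6/369, and |x - 47/14| = |412*14 - 47*123|/(123*14) = 13/1722.
Cross-multiplying, 13*369 = 4797 < 10332 = 6*1722, so 13/1722 is smaller: the intermediate fraction 47/14 is closer to x than 10/3.

47/14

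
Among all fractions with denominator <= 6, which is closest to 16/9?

9/5

Expand x = 16/9 as a continued fraction with the Euclidean algorithm:
  16 = 1*9 + 7, so a_0 = 1.
  9 = 1*7 + 2, so a_1 = 1.
  7 = 3*2 + 1, so a_2 = 3.
  2 = 2*1 + 0, so a_3 = 2.
so x = [1; 1, 3, 2].
Convergents (p_i = a_i*p_{i-1} + p_{i-2}, q_i = a_i*q_{i-1} + q_{i-2} with p_{-2}=0, p_{-1}=1, q_{-2}=1, q_{-1}=0), until the denominator exceeds 6:
  i=0: a_0=1, p_0 = 1*1 + 0 = 1, q_0 = 1*0 + 1 = 1.
  i=1: a_1=1, p_1 = 1*1 + 1 = 2, q_1 = 1*1 + 0 = 1.
  i=2: a_2=3, p_2 = 3*2 + 1 = 7, q_2 = 3*1 + 1 = 4.
  i=3: a_3=2, p_3 = 2*7 + 2 = 16, q_3 = 2*4 + 1 = 9.
q_3 = 9 > 6, so the last convergent with denominator <= 6 is p_2/q_2 = 7/4.
The closest fraction with denominator <= 6 is either p_2/q_2 or the intermediate fraction (k*p_2 + p_1)/(k*q_2 + q_1) with the largest k >= 1 whose denominator stays <= 6; these approach x as k grows, and every other convergent or intermediate fraction in range is farther away.
Largest k: floor((6 - q_1)/q_2) = floor((6 - 1)/4) = 1.
That gives (1*7 + 2)/(1*4 + 1) = 9/5.
Compare the errors: |x - 7/4| = |16*4 - 7*9|/(9*4) = 1/36, and |x - 9/5| = |16*5 - 9*9|/(9*5) = 1/45.
Cross-multiplying, 1*36 = 36 < 45 = 1*45, so 1/45 is smaller: the intermediate fraction 9/5 is closer to x than 7/4.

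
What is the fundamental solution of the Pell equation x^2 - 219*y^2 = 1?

First expand sqrt(219) as a continued fraction. With x_i = (sqrt(219) + m_i)/d_i and (m_0, d_0) = (0, 1): a_0 = floor(sqrt(219)) = 14, since 14^2 = 196 <= 219 < 225 = 15^2.
Iterate m_{i+1} = d_i*a_i - m_i, d_{i+1} = (219 - m_{i+1}^2)/d_i, a_{i+1} = floor((a_0 + m_{i+1})/d_{i+1}):
  m_1 = 1*14 - 0 = 14, d_1 = (219 - 14^2)/1 = 23/1 = 23, a_1 = floor((14 + 14)/23) = 1.
  m_2 = 23*1 - 14 = 9, d_2 = (219 - 9^2)/23 = 138/23 = 6, a_2 = floor((14 + 9)/6) = 3.
  m_3 = 6*3 - 9 = 9, d_3 = (219 - 9^2)/6 = 138/6 = 23, a_3 = floor((14 + 9)/23) = 1.
  m_4 = 23*1 - 9 = 14, d_4 = (219 - 14^2)/23 = 23/23 = 1, a_4 = floor((14 + 14)/1) = 28.
  m_5 = 1*28 - 14 = 14, d_5 = (219 - 14^2)/1 = 23/1 = 23: (m_5, d_5) = (m_1, d_1) = (14, 23), so from here the quotients repeat a_1, ..., a_4; the period length is 4.
So sqrt(219) = [14; (1, 3, 1, 28)] with period length k = 4.
k is even, so the fundamental solution of x^2 - 219y^2 = 1 is (p_{k-1}, q_{k-1}) = (p_3, q_3); compute convergents through index 3.
Convergents (p_i = a_i*p_{i-1} + p_{i-2}, q_i = a_i*q_{i-1} + q_{i-2} with p_{-2}=0, p_{-1}=1, q_{-2}=1, q_{-1}=0):
  i=0: a_0=14, p_0 = 14*1 + 0 = 14, q_0 = 14*0 + 1 = 1.
  i=1: a_1=1, p_1 = 1*14 + 1 = 15, q_1 = 1*1 + 0 = 1.
  i=2: a_2=3, p_2 = 3*15 + 14 = 59, q_2 = 3*1 + 1 = 4.
  i=3: a_3=1, p_3 = 1*59 + 15 = 74, q_3 = 1*4 + 1 = 5.
Check: 74^2 - 219*5^2 = 5476 - 5475 = 1, so (x, y) = (74, 5) solves the equation, and by the theorem it is the least positive solution.

(x, y) = (74, 5)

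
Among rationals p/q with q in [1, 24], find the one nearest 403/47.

Expand x = 403/47 as a continued fraction with the Euclidean algorithm:
  403 = 8*47 + 27, so a_0 = 8.
  47 = 1*27 + 20, so a_1 = 1.
  27 = 1*20 + 7, so a_2 = 1.
  20 = 2*7 + 6, so a_3 = 2.
  7 = 1*6 + 1, so a_4 = 1.
  6 = 6*1 + 0, so a_5 = 6.
so x = [8; 1, 1, 2, 1, 6].
Convergents (p_i = a_i*p_{i-1} + p_{i-2}, q_i = a_i*q_{i-1} + q_{i-2} with p_{-2}=0, p_{-1}=1, q_{-2}=1, q_{-1}=0), until the denominator exceeds 24:
  i=0: a_0=8, p_0 = 8*1 + 0 = 8, q_0 = 8*0 + 1 = 1.
  i=1: a_1=1, p_1 = 1*8 + 1 = 9, q_1 = 1*1 + 0 = 1.
  i=2: a_2=1, p_2 = 1*9 + 8 = 17, q_2 = 1*1 + 1 = 2.
  i=3: a_3=2, p_3 = 2*17 + 9 = 43, q_3 = 2*2 + 1 = 5.
  i=4: a_4=1, p_4 = 1*43 + 17 = 60, q_4 = 1*5 + 2 = 7.
  i=5: a_5=6, p_5 = 6*60 + 43 = 403, q_5 = 6*7 + 5 = 47.
q_5 = 47 > 24, so the last convergent with denominator <= 24 is p_4/q_4 = 60/7.
The closest fraction with denominator <= 24 is either p_4/q_4 or the intermediate fraction (k*p_4 + p_3)/(k*q_4 + q_3) with the largest k >= 1 whose denominator stays <= 24; these approach x as k grows, and every other convergent or intermediate fraction in range is farther away.
Largest k: floor((24 - q_3)/q_4) = floor((24 - 5)/7) = 2.
That gives (2*60 + 43)/(2*7 + 5) = 163/19.
Compare the errors: |x - 60/7| = |403*7 - 60*47|/(47*7) = 1/329, and |x - 163/19| = |403*19 - 163*47|/(47*19) = 4/893.
Cross-multiplying, 1*893 = 893 < 1316 = 4*329, so 1/329 is smaller: the convergent 60/7 is closer to x than 163/19.

60/7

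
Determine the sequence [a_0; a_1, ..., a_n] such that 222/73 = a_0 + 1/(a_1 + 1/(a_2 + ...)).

Run the Euclidean algorithm on 222 and 73; the successive quotients are the partial quotients a_0, a_1, ... (each step inverts the fractional part left over by the previous one):
  222 = 3*73 + 3, so a_0 = 3.
  73 = 24*3 + 1, so a_1 = 24.
  3 = 3*1 + 0, so a_2 = 3.
The remainder reaches 0 after 3 divisions, so the expansion has 3 partial quotients, read off in order.

[3; 24, 3]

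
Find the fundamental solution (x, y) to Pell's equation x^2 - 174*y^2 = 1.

(x, y) = (1451, 110)

First expand sqrt(174) as a continued fraction. With x_i = (sqrt(174) + m_i)/d_i and (m_0, d_0) = (0, 1): a_0 = floor(sqrt(174)) = 13, since 13^2 = 169 <= 174 < 196 = 14^2.
Iterate m_{i+1} = d_i*a_i - m_i, d_{i+1} = (174 - m_{i+1}^2)/d_i, a_{i+1} = floor((a_0 + m_{i+1})/d_{i+1}):
  m_1 = 1*13 - 0 = 13, d_1 = (174 - 13^2)/1 = 5/1 = 5, a_1 = floor((13 + 13)/5) = 5.
  m_2 = 5*5 - 13 = 12, d_2 = (174 - 12^2)/5 = 30/5 = 6, a_2 = floor((13 + 12)/6) = 4.
  m_3 = 6*4 - 12 = 12, d_3 = (174 - 12^2)/6 = 30/6 = 5, a_3 = floor((13 + 12)/5) = 5.
  m_4 = 5*5 - 12 = 13, d_4 = (174 - 13^2)/5 = 5/5 = 1, a_4 = floor((13 + 13)/1) = 26.
  m_5 = 1*26 - 13 = 13, d_5 = (174 - 13^2)/1 = 5/1 = 5: (m_5, d_5) = (m_1, d_1) = (13, 5), so from here the quotients repeat a_1, ..., a_4; the period length is 4.
So sqrt(174) = [13; (5, 4, 5, 26)] with period length k = 4.
k is even, so the fundamental solution of x^2 - 174y^2 = 1 is (p_{k-1}, q_{k-1}) = (p_3, q_3); compute convergents through index 3.
Convergents (p_i = a_i*p_{i-1} + p_{i-2}, q_i = a_i*q_{i-1} + q_{i-2} with p_{-2}=0, p_{-1}=1, q_{-2}=1, q_{-1}=0):
  i=0: a_0=13, p_0 = 13*1 + 0 = 13, q_0 = 13*0 + 1 = 1.
  i=1: a_1=5, p_1 = 5*13 + 1 = 66, q_1 = 5*1 + 0 = 5.
  i=2: a_2=4, p_2 = 4*66 + 13 = 277, q_2 = 4*5 + 1 = 21.
  i=3: a_3=5, p_3 = 5*277 + 66 = 1451, q_3 = 5*21 + 5 = 110.
Check: 1451^2 - 174*110^2 = 2105401 - 2105400 = 1, so (x, y) = (1451, 110) solves the equation, and by the theorem it is the least positive solution.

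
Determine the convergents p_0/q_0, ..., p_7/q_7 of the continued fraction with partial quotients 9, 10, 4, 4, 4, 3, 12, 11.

Using the convergent recurrence p_i = a_i*p_{i-1} + p_{i-2}, q_i = a_i*q_{i-1} + q_{i-2} with p_{-2}=0, p_{-1}=1, q_{-2}=1, q_{-1}=0:
  i=0: a_0=9, p_0 = 9*1 + 0 = 9, q_0 = 9*0 + 1 = 1.
  i=1: a_1=10, p_1 = 10*9 + 1 = 91, q_1 = 10*1 + 0 = 10.
  i=2: a_2=4, p_2 = 4*91 + 9 = 373, q_2 = 4*10 + 1 = 41.
  i=3: a_3=4, p_3 = 4*373 + 91 = 1583, q_3 = 4*41 + 10 = 174.
  i=4: a_4=4, p_4 = 4*1583 + 373 = 6705, q_4 = 4*174 + 41 = 737.
  i=5: a_5=3, p_5 = 3*6705 + 1583 = 21698, q_5 = 3*737 + 174 = 2385.
  i=6: a_6=12, p_6 = 12*21698 + 6705 = 267081, q_6 = 12*2385 + 737 = 29357.
  i=7: a_7=11, p_7 = 11*267081 + 21698 = 2959589, q_7 = 11*29357 + 2385 = 325312.

9/1, 91/10, 373/41, 1583/174, 6705/737, 21698/2385, 267081/29357, 2959589/325312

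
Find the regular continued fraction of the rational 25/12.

Run the Euclidean algorithm on 25 and 12; the successive quotients are the partial quotients a_0, a_1, ... (each step inverts the fractional part left over by the previous one):
  25 = 2*12 + 1, so a_0 = 2.
  12 = 12*1 + 0, so a_1 = 12.
The remainder reaches 0 after 2 divisions, so the expansion has 2 partial quotients, read off in order.

[2; 12]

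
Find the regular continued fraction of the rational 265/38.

[6; 1, 37]

Run the Euclidean algorithm on 265 and 38; the successive quotients are the partial quotients a_0, a_1, ... (each step inverts the fractional part left over by the previous one):
  265 = 6*38 + 37, so a_0 = 6.
  38 = 1*37 + 1, so a_1 = 1.
  37 = 37*1 + 0, so a_2 = 37.
The remainder reaches 0 after 3 divisions, so the expansion has 3 partial quotients, read off in order.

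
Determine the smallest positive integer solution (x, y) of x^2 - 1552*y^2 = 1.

(x, y) = (62809633, 1594338)

First expand sqrt(1552) as a continued fraction. With x_i = (sqrt(1552) + m_i)/d_i and (m_0, d_0) = (0, 1): a_0 = floor(sqrt(1552)) = 39, since 39^2 = 1521 <= 1552 < 1600 = 40^2.
Iterate m_{i+1} = d_i*a_i - m_i, d_{i+1} = (1552 - m_{i+1}^2)/d_i, a_{i+1} = floor((a_0 + m_{i+1})/d_{i+1}):
  m_1 = 1*39 - 0 = 39, d_1 = (1552 - 39^2)/1 = 31/1 = 31, a_1 = floor((39 + 39)/31) = 2.
  m_2 = 31*2 - 39 = 23, d_2 = (1552 - 23^2)/31 = 1023/31 = 33, a_2 = floor((39 + 23)/33) = 1.
  m_3 = 33*1 - 23 = 10, d_3 = (1552 - 10^2)/33 = 1452/33 = 44, a_3 = floor((39 + 10)/44) = 1.
  m_4 = 44*1 - 10 = 34, d_4 = (1552 - 34^2)/44 = 396/44 = 9, a_4 = floor((39 + 34)/9) = 8.
  m_5 = 9*8 - 34 = 38, d_5 = (1552 - 38^2)/9 = 108/9 = 12, a_5 = floor((39 + 38)/12) = 6.
  m_6 = 12*6 - 38 = 34, d_6 = (1552 - 34^2)/12 = 396/12 = 33, a_6 = floor((39 + 34)/33) = 2.
  m_7 = 33*2 - 34 = 32, d_7 = (1552 - 32^2)/33 = 528/33 = 16, a_7 = floor((39 + 32)/16) = 4.
  m_8 = 16*4 - 32 = 32, d_8 = (1552 - 32^2)/16 = 528/16 = 33, a_8 = floor((39 + 32)/33) = 2.
  m_9 = 33*2 - 32 = 34, d_9 = (1552 - 34^2)/33 = 396/33 = 12, a_9 = floor((39 + 34)/12) = 6.
  m_10 = 12*6 - 34 = 38, d_10 = (1552 - 38^2)/12 = 108/12 = 9, a_10 = floor((39 + 38)/9) = 8.
  m_11 = 9*8 - 38 = 34, d_11 = (1552 - 34^2)/9 = 396/9 = 44, a_11 = floor((39 + 34)/44) = 1.
  m_12 = 44*1 - 34 = 10, d_12 = (1552 - 10^2)/44 = 1452/44 = 33, a_12 = floor((39 + 10)/33) = 1.
  m_13 = 33*1 - 10 = 23, d_13 = (1552 - 23^2)/33 = 1023/33 = 31, a_13 = floor((39 + 23)/31) = 2.
  m_14 = 31*2 - 23 = 39, d_14 = (1552 - 39^2)/31 = 31/31 = 1, a_14 = floor((39 + 39)/1) = 78.
  m_15 = 1*78 - 39 = 39, d_15 = (1552 - 39^2)/1 = 31/1 = 31: (m_15, d_15) = (m_1, d_1) = (39, 31), so from here the quotients repeat a_1, ..., a_14; the period length is 14.
So sqrt(1552) = [39; (2, 1, 1, 8, 6, 2, 4, 2, 6, 8, 1, 1, 2, 78)] with period length k = 14.
k is even, so the fundamental solution of x^2 - 1552y^2 = 1 is (p_{k-1}, q_{k-1}) = (p_13, q_13); compute convergents through index 13.
Convergents (p_i = a_i*p_{i-1} + p_{i-2}, q_i = a_i*q_{i-1} + q_{i-2} with p_{-2}=0, p_{-1}=1, q_{-2}=1, q_{-1}=0):
  i=0: a_0=39, p_0 = 39*1 + 0 = 39, q_0 = 39*0 + 1 = 1.
  i=1: a_1=2, p_1 = 2*39 + 1 = 79, q_1 = 2*1 + 0 = 2.
  i=2: a_2=1, p_2 = 1*79 + 39 = 118, q_2 = 1*2 + 1 = 3.
  i=3: a_3=1, p_3 = 1*118 + 79 = 197, q_3 = 1*3 + 2 = 5.
  i=4: a_4=8, p_4 = 8*197 + 118 = 1694, q_4 = 8*5 + 3 = 43.
  i=5: a_5=6, p_5 = 6*1694 + 197 = 10361, q_5 = 6*43 + 5 = 263.
  i=6: a_6=2, p_6 = 2*10361 + 1694 = 22416, q_6 = 2*263 + 43 = 569.
  i=7: a_7=4, p_7 = 4*22416 + 10361 = 100025, q_7 = 4*569 + 263 = 2539.
  i=8: a_8=2, p_8 = 2*100025 + 22416 = 222466, q_8 = 2*2539 + 569 = 5647.
  i=9: a_9=6, p_9 = 6*222466 + 100025 = 1434821, q_9 = 6*5647 + 2539 = 36421.
  i=10: a_10=8, p_10 = 8*1434821 + 222466 = 11701034, q_10 = 8*36421 + 5647 = 297015.
  i=11: a_11=1, p_11 = 1*11701034 + 1434821 = 13135855, q_11 = 1*297015 + 36421 = 333436.
  i=12: a_12=1, p_12 = 1*13135855 + 11701034 = 24836889, q_12 = 1*333436 + 297015 = 630451.
  i=13: a_13=2, p_13 = 2*24836889 + 13135855 = 62809633, q_13 = 2*630451 + 333436 = 1594338.
Check: 62809633^2 - 1552*1594338^2 = 3945049997594689 - 3945049997594688 = 1, so (x, y) = (62809633, 1594338) solves the equation, and by the theorem it is the least positive solution.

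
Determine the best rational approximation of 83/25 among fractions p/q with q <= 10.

10/3

Expand x = 83/25 as a continued fraction with the Euclidean algorithm:
  83 = 3*25 + 8, so a_0 = 3.
  25 = 3*8 + 1, so a_1 = 3.
  8 = 8*1 + 0, so a_2 = 8.
so x = [3; 3, 8].
Convergents (p_i = a_i*p_{i-1} + p_{i-2}, q_i = a_i*q_{i-1} + q_{i-2} with p_{-2}=0, p_{-1}=1, q_{-2}=1, q_{-1}=0), until the denominator exceeds 10:
  i=0: a_0=3, p_0 = 3*1 + 0 = 3, q_0 = 3*0 + 1 = 1.
  i=1: a_1=3, p_1 = 3*3 + 1 = 10, q_1 = 3*1 + 0 = 3.
  i=2: a_2=8, p_2 = 8*10 + 3 = 83, q_2 = 8*3 + 1 = 25.
q_2 = 25 > 10, so the last convergent with denominator <= 10 is p_1/q_1 = 10/3.
The closest fraction with denominator <= 10 is either p_1/q_1 or the intermediate fraction (k*p_1 + p_0)/(k*q_1 + q_0) with the largest k >= 1 whose denominator stays <= 10; these approach x as k grows, and every other convergent or intermediate fraction in range is farther away.
Largest k: floor((10 - q_0)/q_1) = floor((10 - 1)/3) = 3.
That gives (3*10 + 3)/(3*3 + 1) = 33/10.
Compare the errors: |x - 10/3| = |83*3 - 10*25|/(25*3) = 1/75, and |x - 33/10| = |83*10 - 33*25|/(25*10) = 5/250.
Cross-multiplying, 1*250 = 250 < 375 = 5*75, so 1/75 is smaller: the convergent 10/3 is closer to x than 33/10.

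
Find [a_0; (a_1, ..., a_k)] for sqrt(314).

Write x_i = (sqrt(314) + m_i)/d_i with (m_0, d_0) = (0, 1). a_0 = floor(sqrt(314)) = 17, since 17^2 = 289 <= 314 < 324 = 18^2.
Iterate m_{i+1} = d_i*a_i - m_i, d_{i+1} = (314 - m_{i+1}^2)/d_i, a_{i+1} = floor((a_0 + m_{i+1})/d_{i+1}):
  m_1 = 1*17 - 0 = 17, d_1 = (314 - 17^2)/1 = 25/1 = 25, a_1 = floor((17 + 17)/25) = 1.
  m_2 = 25*1 - 17 = 8, d_2 = (314 - 8^2)/25 = 250/25 = 10, a_2 = floor((17 + 8)/10) = 2.
  m_3 = 10*2 - 8 = 12, d_3 = (314 - 12^2)/10 = 170/10 = 17, a_3 = floor((17 + 12)/17) = 1.
  m_4 = 17*1 - 12 = 5, d_4 = (314 - 5^2)/17 = 289/17 = 17, a_4 = floor((17 + 5)/17) = 1.
  m_5 = 17*1 - 5 = 12, d_5 = (314 - 12^2)/17 = 170/17 = 10, a_5 = floor((17 + 12)/10) = 2.
  m_6 = 10*2 - 12 = 8, d_6 = (314 - 8^2)/10 = 250/10 = 25, a_6 = floor((17 + 8)/25) = 1.
  m_7 = 25*1 - 8 = 17, d_7 = (314 - 17^2)/25 = 25/25 = 1, a_7 = floor((17 + 17)/1) = 34.
  m_8 = 1*34 - 17 = 17, d_8 = (314 - 17^2)/1 = 25/1 = 25: (m_8, d_8) = (m_1, d_1) = (17, 25), so from here the quotients repeat a_1, ..., a_7; the period length is 7.
Hence the expansion of sqrt(314) is a_0 = 17 followed by the repeating block 1, 2, 1, 1, 2, 1, 34 (period 7).

[17; (1, 2, 1, 1, 2, 1, 34)]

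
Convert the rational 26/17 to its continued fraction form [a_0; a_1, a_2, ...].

[1; 1, 1, 8]

Run the Euclidean algorithm on 26 and 17; the successive quotients are the partial quotients a_0, a_1, ... (each step inverts the fractional part left over by the previous one):
  26 = 1*17 + 9, so a_0 = 1.
  17 = 1*9 + 8, so a_1 = 1.
  9 = 1*8 + 1, so a_2 = 1.
  8 = 8*1 + 0, so a_3 = 8.
The remainder reaches 0 after 4 divisions, so the expansion has 4 partial quotients, read off in order.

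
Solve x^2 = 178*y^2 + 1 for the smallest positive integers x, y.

(x, y) = (1601, 120)

First expand sqrt(178) as a continued fraction. With x_i = (sqrt(178) + m_i)/d_i and (m_0, d_0) = (0, 1): a_0 = floor(sqrt(178)) = 13, since 13^2 = 169 <= 178 < 196 = 14^2.
Iterate m_{i+1} = d_i*a_i - m_i, d_{i+1} = (178 - m_{i+1}^2)/d_i, a_{i+1} = floor((a_0 + m_{i+1})/d_{i+1}):
  m_1 = 1*13 - 0 = 13, d_1 = (178 - 13^2)/1 = 9/1 = 9, a_1 = floor((13 + 13)/9) = 2.
  m_2 = 9*2 - 13 = 5, d_2 = (178 - 5^2)/9 = 153/9 = 17, a_2 = floor((13 + 5)/17) = 1.
  m_3 = 17*1 - 5 = 12, d_3 = (178 - 12^2)/17 = 34/17 = 2, a_3 = floor((13 + 12)/2) = 12.
  m_4 = 2*12 - 12 = 12, d_4 = (178 - 12^2)/2 = 34/2 = 17, a_4 = floor((13 + 12)/17) = 1.
  m_5 = 17*1 - 12 = 5, d_5 = (178 - 5^2)/17 = 153/17 = 9, a_5 = floor((13 + 5)/9) = 2.
  m_6 = 9*2 - 5 = 13, d_6 = (178 - 13^2)/9 = 9/9 = 1, a_6 = floor((13 + 13)/1) = 26.
  m_7 = 1*26 - 13 = 13, d_7 = (178 - 13^2)/1 = 9/1 = 9: (m_7, d_7) = (m_1, d_1) = (13, 9), so from here the quotients repeat a_1, ..., a_6; the period length is 6.
So sqrt(178) = [13; (2, 1, 12, 1, 2, 26)] with period length k = 6.
k is even, so the fundamental solution of x^2 - 178y^2 = 1 is (p_{k-1}, q_{k-1}) = (p_5, q_5); compute convergents through index 5.
Convergents (p_i = a_i*p_{i-1} + p_{i-2}, q_i = a_i*q_{i-1} + q_{i-2} with p_{-2}=0, p_{-1}=1, q_{-2}=1, q_{-1}=0):
  i=0: a_0=13, p_0 = 13*1 + 0 = 13, q_0 = 13*0 + 1 = 1.
  i=1: a_1=2, p_1 = 2*13 + 1 = 27, q_1 = 2*1 + 0 = 2.
  i=2: a_2=1, p_2 = 1*27 + 13 = 40, q_2 = 1*2 + 1 = 3.
  i=3: a_3=12, p_3 = 12*40 + 27 = 507, q_3 = 12*3 + 2 = 38.
  i=4: a_4=1, p_4 = 1*507 + 40 = 547, q_4 = 1*38 + 3 = 41.
  i=5: a_5=2, p_5 = 2*547 + 507 = 1601, q_5 = 2*41 + 38 = 120.
Check: 1601^2 - 178*120^2 = 2563201 - 2563200 = 1, so (x, y) = (1601, 120) solves the equation, and by the theorem it is the least positive solution.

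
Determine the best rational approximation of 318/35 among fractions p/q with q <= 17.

Expand x = 318/35 as a continued fraction with the Euclidean algorithm:
  318 = 9*35 + 3, so a_0 = 9.
  35 = 11*3 + 2, so a_1 = 11.
  3 = 1*2 + 1, so a_2 = 1.
  2 = 2*1 + 0, so a_3 = 2.
so x = [9; 11, 1, 2].
Convergents (p_i = a_i*p_{i-1} + p_{i-2}, q_i = a_i*q_{i-1} + q_{i-2} with p_{-2}=0, p_{-1}=1, q_{-2}=1, q_{-1}=0), until the denominator exceeds 17:
  i=0: a_0=9, p_0 = 9*1 + 0 = 9, q_0 = 9*0 + 1 = 1.
  i=1: a_1=11, p_1 = 11*9 + 1 = 100, q_1 = 11*1 + 0 = 11.
  i=2: a_2=1, p_2 = 1*100 + 9 = 109, q_2 = 1*11 + 1 = 12.
  i=3: a_3=2, p_3 = 2*109 + 100 = 318, q_3 = 2*12 + 11 = 35.
q_3 = 35 > 17, so the last convergent with denominator <= 17 is p_2/q_2 = 109/12.
The closest fraction with denominator <= 17 is either p_2/q_2 or the intermediate fraction (k*p_2 + p_1)/(k*q_2 + q_1) with the largest k >= 1 whose denominator stays <= 17; these approach x as k grows, and every other convergent or intermediate fraction in range is farther away.
Largest k: floor((17 - q_1)/q_2) = floor((17 - 11)/12) = 0.
Since k = 0, no intermediate fraction beyond p_2/q_2 has denominator <= 17, so the convergent 109/12 is the closest (its error is |318*12 - 109*35|/(35*12) = 1/420).

109/12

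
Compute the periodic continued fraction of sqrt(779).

[27; (1, 10, 5, 2, 27, 2, 5, 10, 1, 54)]

Write x_i = (sqrt(779) + m_i)/d_i with (m_0, d_0) = (0, 1). a_0 = floor(sqrt(779)) = 27, since 27^2 = 729 <= 779 < 784 = 28^2.
Iterate m_{i+1} = d_i*a_i - m_i, d_{i+1} = (779 - m_{i+1}^2)/d_i, a_{i+1} = floor((a_0 + m_{i+1})/d_{i+1}):
  m_1 = 1*27 - 0 = 27, d_1 = (779 - 27^2)/1 = 50/1 = 50, a_1 = floor((27 + 27)/50) = 1.
  m_2 = 50*1 - 27 = 23, d_2 = (779 - 23^2)/50 = 250/50 = 5, a_2 = floor((27 + 23)/5) = 10.
  m_3 = 5*10 - 23 = 27, d_3 = (779 - 27^2)/5 = 50/5 = 10, a_3 = floor((27 + 27)/10) = 5.
  m_4 = 10*5 - 27 = 23, d_4 = (779 - 23^2)/10 = 250/10 = 25, a_4 = floor((27 + 23)/25) = 2.
  m_5 = 25*2 - 23 = 27, d_5 = (779 - 27^2)/25 = 50/25 = 2, a_5 = floor((27 + 27)/2) = 27.
  m_6 = 2*27 - 27 = 27, d_6 = (779 - 27^2)/2 = 50/2 = 25, a_6 = floor((27 + 27)/25) = 2.
  m_7 = 25*2 - 27 = 23, d_7 = (779 - 23^2)/25 = 250/25 = 10, a_7 = floor((27 + 23)/10) = 5.
  m_8 = 10*5 - 23 = 27, d_8 = (779 - 27^2)/10 = 50/10 = 5, a_8 = floor((27 + 27)/5) = 10.
  m_9 = 5*10 - 27 = 23, d_9 = (779 - 23^2)/5 = 250/5 = 50, a_9 = floor((27 + 23)/50) = 1.
  m_10 = 50*1 - 23 = 27, d_10 = (779 - 27^2)/50 = 50/50 = 1, a_10 = floor((27 + 27)/1) = 54.
  m_11 = 1*54 - 27 = 27, d_11 = (779 - 27^2)/1 = 50/1 = 50: (m_11, d_11) = (m_1, d_1) = (27, 50), so from here the quotients repeat a_1, ..., a_10; the period length is 10.
Hence the expansion of sqrt(779) is a_0 = 27 followed by the repeating block 1, 10, 5, 2, 27, 2, 5, 10, 1, 54 (period 10).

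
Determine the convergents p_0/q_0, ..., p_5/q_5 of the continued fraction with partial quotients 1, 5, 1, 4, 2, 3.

1/1, 6/5, 7/6, 34/29, 75/64, 259/221

Using the convergent recurrence p_i = a_i*p_{i-1} + p_{i-2}, q_i = a_i*q_{i-1} + q_{i-2} with p_{-2}=0, p_{-1}=1, q_{-2}=1, q_{-1}=0:
  i=0: a_0=1, p_0 = 1*1 + 0 = 1, q_0 = 1*0 + 1 = 1.
  i=1: a_1=5, p_1 = 5*1 + 1 = 6, q_1 = 5*1 + 0 = 5.
  i=2: a_2=1, p_2 = 1*6 + 1 = 7, q_2 = 1*5 + 1 = 6.
  i=3: a_3=4, p_3 = 4*7 + 6 = 34, q_3 = 4*6 + 5 = 29.
  i=4: a_4=2, p_4 = 2*34 + 7 = 75, q_4 = 2*29 + 6 = 64.
  i=5: a_5=3, p_5 = 3*75 + 34 = 259, q_5 = 3*64 + 29 = 221.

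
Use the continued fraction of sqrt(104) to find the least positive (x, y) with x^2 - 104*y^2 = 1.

(x, y) = (51, 5)

First expand sqrt(104) as a continued fraction. With x_i = (sqrt(104) + m_i)/d_i and (m_0, d_0) = (0, 1): a_0 = floor(sqrt(104)) = 10, since 10^2 = 100 <= 104 < 121 = 11^2.
Iterate m_{i+1} = d_i*a_i - m_i, d_{i+1} = (104 - m_{i+1}^2)/d_i, a_{i+1} = floor((a_0 + m_{i+1})/d_{i+1}):
  m_1 = 1*10 - 0 = 10, d_1 = (104 - 10^2)/1 = 4/1 = 4, a_1 = floor((10 + 10)/4) = 5.
  m_2 = 4*5 - 10 = 10, d_2 = (104 - 10^2)/4 = 4/4 = 1, a_2 = floor((10 + 10)/1) = 20.
  m_3 = 1*20 - 10 = 10, d_3 = (104 - 10^2)/1 = 4/1 = 4: (m_3, d_3) = (m_1, d_1) = (10, 4), so from here the quotients repeat a_1, a_2; the period length is 2.
So sqrt(104) = [10; (5, 20)] with period length k = 2.
k is even, so the fundamental solution of x^2 - 104y^2 = 1 is (p_{k-1}, q_{k-1}) = (p_1, q_1); compute convergents through index 1.
Convergents (p_i = a_i*p_{i-1} + p_{i-2}, q_i = a_i*q_{i-1} + q_{i-2} with p_{-2}=0, p_{-1}=1, q_{-2}=1, q_{-1}=0):
  i=0: a_0=10, p_0 = 10*1 + 0 = 10, q_0 = 10*0 + 1 = 1.
  i=1: a_1=5, p_1 = 5*10 + 1 = 51, q_1 = 5*1 + 0 = 5.
Check: 51^2 - 104*5^2 = 2601 - 2600 = 1, so (x, y) = (51, 5) solves the equation, and by the theorem it is the least positive solution.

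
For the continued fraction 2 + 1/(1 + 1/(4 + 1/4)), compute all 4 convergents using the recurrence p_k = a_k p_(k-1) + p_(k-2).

Using the convergent recurrence p_i = a_i*p_{i-1} + p_{i-2}, q_i = a_i*q_{i-1} + q_{i-2} with p_{-2}=0, p_{-1}=1, q_{-2}=1, q_{-1}=0:
  i=0: a_0=2, p_0 = 2*1 + 0 = 2, q_0 = 2*0 + 1 = 1.
  i=1: a_1=1, p_1 = 1*2 + 1 = 3, q_1 = 1*1 + 0 = 1.
  i=2: a_2=4, p_2 = 4*3 + 2 = 14, q_2 = 4*1 + 1 = 5.
  i=3: a_3=4, p_3 = 4*14 + 3 = 59, q_3 = 4*5 + 1 = 21.

2/1, 3/1, 14/5, 59/21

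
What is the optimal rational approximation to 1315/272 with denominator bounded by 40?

Expand x = 1315/272 as a continued fraction with the Euclidean algorithm:
  1315 = 4*272 + 227, so a_0 = 4.
  272 = 1*227 + 45, so a_1 = 1.
  227 = 5*45 + 2, so a_2 = 5.
  45 = 22*2 + 1, so a_3 = 22.
  2 = 2*1 + 0, so a_4 = 2.
so x = [4; 1, 5, 22, 2].
Convergents (p_i = a_i*p_{i-1} + p_{i-2}, q_i = a_i*q_{i-1} + q_{i-2} with p_{-2}=0, p_{-1}=1, q_{-2}=1, q_{-1}=0), until the denominator exceeds 40:
  i=0: a_0=4, p_0 = 4*1 + 0 = 4, q_0 = 4*0 + 1 = 1.
  i=1: a_1=1, p_1 = 1*4 + 1 = 5, q_1 = 1*1 + 0 = 1.
  i=2: a_2=5, p_2 = 5*5 + 4 = 29, q_2 = 5*1 + 1 = 6.
  i=3: a_3=22, p_3 = 22*29 + 5 = 643, q_3 = 22*6 + 1 = 133.
q_3 = 133 > 40, so the last convergent with denominator <= 40 is p_2/q_2 = 29/6.
The closest fraction with denominator <= 40 is either p_2/q_2 or the intermediate fraction (k*p_2 + p_1)/(k*q_2 + q_1) with the largest k >= 1 whose denominator stays <= 40; these approach x as k grows, and every other convergent or intermediate fraction in range is farther away.
Largest k: floor((40 - q_1)/q_2) = floor((40 - 1)/6) = 6.
That gives (6*29 + 5)/(6*6 + 1) = 179/37.
Compare the errors: |x - 29/6| = |1315*6 - 29*272|/(272*6) = 2/1632, and |x - 179/37| = |1315*37 - 179*272|/(272*37) = 33/10064.
Cross-multiplying, 2*10064 = 20128 < 53856 = 33*1632, so 2/1632 is smaller: the convergent 29/6 is closer to x than 179/37.

29/6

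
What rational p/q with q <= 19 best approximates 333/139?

12/5

Expand x = 333/139 as a continued fraction with the Euclidean algorithm:
  333 = 2*139 + 55, so a_0 = 2.
  139 = 2*55 + 29, so a_1 = 2.
  55 = 1*29 + 26, so a_2 = 1.
  29 = 1*26 + 3, so a_3 = 1.
  26 = 8*3 + 2, so a_4 = 8.
  3 = 1*2 + 1, so a_5 = 1.
  2 = 2*1 + 0, so a_6 = 2.
so x = [2; 2, 1, 1, 8, 1, 2].
Convergents (p_i = a_i*p_{i-1} + p_{i-2}, q_i = a_i*q_{i-1} + q_{i-2} with p_{-2}=0, p_{-1}=1, q_{-2}=1, q_{-1}=0), until the denominator exceeds 19:
  i=0: a_0=2, p_0 = 2*1 + 0 = 2, q_0 = 2*0 + 1 = 1.
  i=1: a_1=2, p_1 = 2*2 + 1 = 5, q_1 = 2*1 + 0 = 2.
  i=2: a_2=1, p_2 = 1*5 + 2 = 7, q_2 = 1*2 + 1 = 3.
  i=3: a_3=1, p_3 = 1*7 + 5 = 12, q_3 = 1*3 + 2 = 5.
  i=4: a_4=8, p_4 = 8*12 + 7 = 103, q_4 = 8*5 + 3 = 43.
q_4 = 43 > 19, so the last convergent with denominator <= 19 is p_3/q_3 = 12/5.
The closest fraction with denominator <= 19 is either p_3/q_3 or the intermediate fraction (k*p_3 + p_2)/(k*q_3 + q_2) with the largest k >= 1 whose denominator stays <= 19; these approach x as k grows, and every other convergent or intermediate fraction in range is farther away.
Largest k: floor((19 - q_2)/q_3) = floor((19 - 3)/5) = 3.
That gives (3*12 + 7)/(3*5 + 3) = 43/18.
Compare the errors: |x - 12/5| = |333*5 - 12*139|/(139*5) = 3/695, and |x - 43/18| = |333*18 - 43*139|/(139*18) = 17/2502.
Cross-multiplying, 3*2502 = 7506 < 11815 = 17*695, so 3/695 is smaller: the convergent 12/5 is closer to x than 43/18.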